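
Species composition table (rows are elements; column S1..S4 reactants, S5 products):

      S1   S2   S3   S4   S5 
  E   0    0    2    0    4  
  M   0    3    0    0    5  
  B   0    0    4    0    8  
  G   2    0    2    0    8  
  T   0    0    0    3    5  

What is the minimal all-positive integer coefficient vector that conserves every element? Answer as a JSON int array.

Coefficients: [6, 5, 6, 5, 3]

E: 6·0+5·0+6·2+5·0 = 12 | 3·4 = 12
M: 6·0+5·3+6·0+5·0 = 15 | 3·5 = 15
B: 6·0+5·0+6·4+5·0 = 24 | 3·8 = 24
G: 6·2+5·0+6·2+5·0 = 24 | 3·8 = 24
T: 6·0+5·0+6·0+5·3 = 15 | 3·5 = 15
gcd(6,5,6,5,3) = 1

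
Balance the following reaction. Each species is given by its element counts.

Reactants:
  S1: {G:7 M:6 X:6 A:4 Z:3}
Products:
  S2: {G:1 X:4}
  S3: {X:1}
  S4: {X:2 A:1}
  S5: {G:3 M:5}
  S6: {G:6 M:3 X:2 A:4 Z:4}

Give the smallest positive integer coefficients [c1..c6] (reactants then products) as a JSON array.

Coefficients: [4, 1, 6, 4, 3, 3]

G: 4·7 = 28 | 1·1+6·0+4·0+3·3+3·6 = 28
M: 4·6 = 24 | 1·0+6·0+4·0+3·5+3·3 = 24
X: 4·6 = 24 | 1·4+6·1+4·2+3·0+3·2 = 24
A: 4·4 = 16 | 1·0+6·0+4·1+3·0+3·4 = 16
Z: 4·3 = 12 | 1·0+6·0+4·0+3·0+3·4 = 12
gcd(4,1,6,4,3,3) = 1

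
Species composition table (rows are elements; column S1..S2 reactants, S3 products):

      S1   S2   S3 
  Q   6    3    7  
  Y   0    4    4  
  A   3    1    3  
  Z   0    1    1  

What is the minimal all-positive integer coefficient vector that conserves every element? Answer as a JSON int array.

Coefficients: [2, 3, 3]

Q: 2·6+3·3 = 21 | 3·7 = 21
Y: 2·0+3·4 = 12 | 3·4 = 12
A: 2·3+3·1 = 9 | 3·3 = 9
Z: 2·0+3·1 = 3 | 3·1 = 3
gcd(2,3,3) = 1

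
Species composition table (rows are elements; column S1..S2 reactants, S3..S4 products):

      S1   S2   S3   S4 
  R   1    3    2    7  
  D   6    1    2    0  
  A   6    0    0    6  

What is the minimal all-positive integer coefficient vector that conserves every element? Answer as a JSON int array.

R: 1·1+6·3 = 19 | 6·2+1·7 = 19
D: 1·6+6·1 = 12 | 6·2+1·0 = 12
A: 1·6+6·0 = 6 | 6·0+1·6 = 6
gcd(1,6,6,1) = 1

Coefficients: [1, 6, 6, 1]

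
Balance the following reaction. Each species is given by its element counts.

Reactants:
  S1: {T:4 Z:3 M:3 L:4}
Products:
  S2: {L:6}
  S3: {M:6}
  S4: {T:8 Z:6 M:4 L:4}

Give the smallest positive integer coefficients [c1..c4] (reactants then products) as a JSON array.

Coefficients: [6, 2, 1, 3]

T: 6·4 = 24 | 2·0+1·0+3·8 = 24
Z: 6·3 = 18 | 2·0+1·0+3·6 = 18
M: 6·3 = 18 | 2·0+1·6+3·4 = 18
L: 6·4 = 24 | 2·6+1·0+3·4 = 24
gcd(6,2,1,3) = 1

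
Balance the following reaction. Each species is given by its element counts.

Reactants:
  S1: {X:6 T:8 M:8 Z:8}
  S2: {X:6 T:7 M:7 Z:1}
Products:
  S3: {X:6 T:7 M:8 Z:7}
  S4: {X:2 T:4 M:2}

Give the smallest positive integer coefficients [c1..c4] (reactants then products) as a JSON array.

Coefficients: [5, 2, 6, 3]

X: 5·6+2·6 = 42 | 6·6+3·2 = 42
T: 5·8+2·7 = 54 | 6·7+3·4 = 54
M: 5·8+2·7 = 54 | 6·8+3·2 = 54
Z: 5·8+2·1 = 42 | 6·7+3·0 = 42
gcd(5,2,6,3) = 1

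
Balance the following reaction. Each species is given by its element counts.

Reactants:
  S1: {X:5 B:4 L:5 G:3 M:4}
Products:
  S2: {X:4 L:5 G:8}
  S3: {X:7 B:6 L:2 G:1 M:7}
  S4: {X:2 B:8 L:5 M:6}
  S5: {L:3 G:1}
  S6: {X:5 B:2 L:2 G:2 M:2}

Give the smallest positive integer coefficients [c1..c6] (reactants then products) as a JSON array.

Coefficients: [6, 1, 2, 1, 4, 2]

X: 6·5 = 30 | 1·4+2·7+1·2+4·0+2·5 = 30
B: 6·4 = 24 | 1·0+2·6+1·8+4·0+2·2 = 24
L: 6·5 = 30 | 1·5+2·2+1·5+4·3+2·2 = 30
G: 6·3 = 18 | 1·8+2·1+1·0+4·1+2·2 = 18
M: 6·4 = 24 | 1·0+2·7+1·6+4·0+2·2 = 24
gcd(6,1,2,1,4,2) = 1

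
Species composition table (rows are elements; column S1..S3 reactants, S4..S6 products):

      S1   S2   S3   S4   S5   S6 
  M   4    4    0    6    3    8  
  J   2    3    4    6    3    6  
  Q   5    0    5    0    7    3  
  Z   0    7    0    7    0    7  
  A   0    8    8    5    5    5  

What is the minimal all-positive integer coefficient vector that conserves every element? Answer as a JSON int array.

M: 6·4+2·4+3·0 = 32 | 1·6+6·3+1·8 = 32
J: 6·2+2·3+3·4 = 30 | 1·6+6·3+1·6 = 30
Q: 6·5+2·0+3·5 = 45 | 1·0+6·7+1·3 = 45
Z: 6·0+2·7+3·0 = 14 | 1·7+6·0+1·7 = 14
A: 6·0+2·8+3·8 = 40 | 1·5+6·5+1·5 = 40
gcd(6,2,3,1,6,1) = 1

Coefficients: [6, 2, 3, 1, 6, 1]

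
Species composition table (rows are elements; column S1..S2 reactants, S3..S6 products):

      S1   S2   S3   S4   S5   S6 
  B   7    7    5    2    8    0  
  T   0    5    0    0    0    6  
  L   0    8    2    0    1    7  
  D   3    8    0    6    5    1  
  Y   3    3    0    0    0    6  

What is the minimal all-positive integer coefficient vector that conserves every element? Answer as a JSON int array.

B: 4·7+6·7 = 70 | 4·5+5·2+5·8+5·0 = 70
T: 4·0+6·5 = 30 | 4·0+5·0+5·0+5·6 = 30
L: 4·0+6·8 = 48 | 4·2+5·0+5·1+5·7 = 48
D: 4·3+6·8 = 60 | 4·0+5·6+5·5+5·1 = 60
Y: 4·3+6·3 = 30 | 4·0+5·0+5·0+5·6 = 30
gcd(4,6,4,5,5,5) = 1

Coefficients: [4, 6, 4, 5, 5, 5]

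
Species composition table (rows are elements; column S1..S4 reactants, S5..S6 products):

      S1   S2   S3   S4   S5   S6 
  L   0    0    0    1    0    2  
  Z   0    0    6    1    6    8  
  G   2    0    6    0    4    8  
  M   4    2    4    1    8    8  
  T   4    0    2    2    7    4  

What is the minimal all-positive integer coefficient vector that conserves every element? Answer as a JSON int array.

Coefficients: [1, 5, 5, 6, 2, 3]

L: 1·0+5·0+5·0+6·1 = 6 | 2·0+3·2 = 6
Z: 1·0+5·0+5·6+6·1 = 36 | 2·6+3·8 = 36
G: 1·2+5·0+5·6+6·0 = 32 | 2·4+3·8 = 32
M: 1·4+5·2+5·4+6·1 = 40 | 2·8+3·8 = 40
T: 1·4+5·0+5·2+6·2 = 26 | 2·7+3·4 = 26
gcd(1,5,5,6,2,3) = 1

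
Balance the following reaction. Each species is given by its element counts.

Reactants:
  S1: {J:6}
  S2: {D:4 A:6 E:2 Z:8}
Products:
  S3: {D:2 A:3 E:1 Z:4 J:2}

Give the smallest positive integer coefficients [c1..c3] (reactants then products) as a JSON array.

Coefficients: [2, 3, 6]

D: 2·0+3·4 = 12 | 6·2 = 12
A: 2·0+3·6 = 18 | 6·3 = 18
E: 2·0+3·2 = 6 | 6·1 = 6
Z: 2·0+3·8 = 24 | 6·4 = 24
J: 2·6+3·0 = 12 | 6·2 = 12
gcd(2,3,6) = 1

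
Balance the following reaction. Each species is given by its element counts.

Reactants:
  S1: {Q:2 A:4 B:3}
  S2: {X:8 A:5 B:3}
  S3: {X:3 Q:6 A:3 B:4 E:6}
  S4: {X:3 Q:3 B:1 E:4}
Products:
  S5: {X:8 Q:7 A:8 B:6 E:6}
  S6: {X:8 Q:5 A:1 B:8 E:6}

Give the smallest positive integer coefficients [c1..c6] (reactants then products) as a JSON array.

Coefficients: [5, 3, 2, 6, 5, 1]

X: 5·0+3·8+2·3+6·3 = 48 | 5·8+1·8 = 48
Q: 5·2+3·0+2·6+6·3 = 40 | 5·7+1·5 = 40
A: 5·4+3·5+2·3+6·0 = 41 | 5·8+1·1 = 41
B: 5·3+3·3+2·4+6·1 = 38 | 5·6+1·8 = 38
E: 5·0+3·0+2·6+6·4 = 36 | 5·6+1·6 = 36
gcd(5,3,2,6,5,1) = 1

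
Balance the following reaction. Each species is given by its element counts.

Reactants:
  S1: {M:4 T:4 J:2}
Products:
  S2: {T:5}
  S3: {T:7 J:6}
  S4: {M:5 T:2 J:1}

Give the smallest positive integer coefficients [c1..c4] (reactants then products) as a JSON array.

M: 5·4 = 20 | 1·0+1·0+4·5 = 20
T: 5·4 = 20 | 1·5+1·7+4·2 = 20
J: 5·2 = 10 | 1·0+1·6+4·1 = 10
gcd(5,1,1,4) = 1

Coefficients: [5, 1, 1, 4]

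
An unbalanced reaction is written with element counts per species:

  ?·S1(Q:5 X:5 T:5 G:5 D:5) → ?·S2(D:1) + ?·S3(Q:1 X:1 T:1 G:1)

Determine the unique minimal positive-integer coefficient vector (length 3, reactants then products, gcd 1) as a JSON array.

Coefficients: [1, 5, 5]

Q: 1·5 = 5 | 5·0+5·1 = 5
X: 1·5 = 5 | 5·0+5·1 = 5
T: 1·5 = 5 | 5·0+5·1 = 5
G: 1·5 = 5 | 5·0+5·1 = 5
D: 1·5 = 5 | 5·1+5·0 = 5
gcd(1,5,5) = 1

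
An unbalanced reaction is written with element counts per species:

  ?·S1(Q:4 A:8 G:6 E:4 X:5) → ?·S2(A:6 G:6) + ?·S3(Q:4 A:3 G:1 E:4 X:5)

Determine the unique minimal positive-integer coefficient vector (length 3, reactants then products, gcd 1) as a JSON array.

Coefficients: [6, 5, 6]

Q: 6·4 = 24 | 5·0+6·4 = 24
A: 6·8 = 48 | 5·6+6·3 = 48
G: 6·6 = 36 | 5·6+6·1 = 36
E: 6·4 = 24 | 5·0+6·4 = 24
X: 6·5 = 30 | 5·0+6·5 = 30
gcd(6,5,6) = 1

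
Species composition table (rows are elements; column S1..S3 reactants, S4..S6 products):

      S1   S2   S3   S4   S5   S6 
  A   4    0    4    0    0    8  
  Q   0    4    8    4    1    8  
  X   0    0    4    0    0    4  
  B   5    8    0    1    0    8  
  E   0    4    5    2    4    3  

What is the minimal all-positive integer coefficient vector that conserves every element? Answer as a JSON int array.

A: 5·4+2·0+5·4 = 40 | 1·0+4·0+5·8 = 40
Q: 5·0+2·4+5·8 = 48 | 1·4+4·1+5·8 = 48
X: 5·0+2·0+5·4 = 20 | 1·0+4·0+5·4 = 20
B: 5·5+2·8+5·0 = 41 | 1·1+4·0+5·8 = 41
E: 5·0+2·4+5·5 = 33 | 1·2+4·4+5·3 = 33
gcd(5,2,5,1,4,5) = 1

Coefficients: [5, 2, 5, 1, 4, 5]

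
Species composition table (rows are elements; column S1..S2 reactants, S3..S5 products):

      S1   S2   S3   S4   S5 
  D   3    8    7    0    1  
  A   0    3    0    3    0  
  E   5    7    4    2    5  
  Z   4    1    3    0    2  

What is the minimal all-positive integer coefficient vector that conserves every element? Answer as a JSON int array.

Coefficients: [5, 3, 5, 3, 4]

D: 5·3+3·8 = 39 | 5·7+3·0+4·1 = 39
A: 5·0+3·3 = 9 | 5·0+3·3+4·0 = 9
E: 5·5+3·7 = 46 | 5·4+3·2+4·5 = 46
Z: 5·4+3·1 = 23 | 5·3+3·0+4·2 = 23
gcd(5,3,5,3,4) = 1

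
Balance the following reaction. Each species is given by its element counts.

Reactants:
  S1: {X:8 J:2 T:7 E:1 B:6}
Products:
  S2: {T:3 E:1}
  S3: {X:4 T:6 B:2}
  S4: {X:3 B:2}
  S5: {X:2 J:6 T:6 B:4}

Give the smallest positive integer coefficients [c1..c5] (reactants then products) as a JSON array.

Coefficients: [3, 3, 1, 6, 1]

X: 3·8 = 24 | 3·0+1·4+6·3+1·2 = 24
J: 3·2 = 6 | 3·0+1·0+6·0+1·6 = 6
T: 3·7 = 21 | 3·3+1·6+6·0+1·6 = 21
E: 3·1 = 3 | 3·1+1·0+6·0+1·0 = 3
B: 3·6 = 18 | 3·0+1·2+6·2+1·4 = 18
gcd(3,3,1,6,1) = 1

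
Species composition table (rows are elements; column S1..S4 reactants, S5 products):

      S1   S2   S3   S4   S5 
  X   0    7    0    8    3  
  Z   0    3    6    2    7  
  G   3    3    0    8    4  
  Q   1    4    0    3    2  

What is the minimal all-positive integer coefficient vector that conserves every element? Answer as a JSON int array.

Coefficients: [3, 1, 5, 1, 5]

X: 3·0+1·7+5·0+1·8 = 15 | 5·3 = 15
Z: 3·0+1·3+5·6+1·2 = 35 | 5·7 = 35
G: 3·3+1·3+5·0+1·8 = 20 | 5·4 = 20
Q: 3·1+1·4+5·0+1·3 = 10 | 5·2 = 10
gcd(3,1,5,1,5) = 1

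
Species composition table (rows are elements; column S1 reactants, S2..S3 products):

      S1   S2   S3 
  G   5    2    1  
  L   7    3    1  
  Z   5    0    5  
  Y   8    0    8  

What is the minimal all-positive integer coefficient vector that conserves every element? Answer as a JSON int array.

Coefficients: [1, 2, 1]

G: 1·5 = 5 | 2·2+1·1 = 5
L: 1·7 = 7 | 2·3+1·1 = 7
Z: 1·5 = 5 | 2·0+1·5 = 5
Y: 1·8 = 8 | 2·0+1·8 = 8
gcd(1,2,1) = 1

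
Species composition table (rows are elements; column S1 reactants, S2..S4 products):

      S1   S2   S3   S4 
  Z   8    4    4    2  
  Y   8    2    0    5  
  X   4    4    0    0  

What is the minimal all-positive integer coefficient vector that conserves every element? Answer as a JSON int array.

Z: 5·8 = 40 | 5·4+2·4+6·2 = 40
Y: 5·8 = 40 | 5·2+2·0+6·5 = 40
X: 5·4 = 20 | 5·4+2·0+6·0 = 20
gcd(5,5,2,6) = 1

Coefficients: [5, 5, 2, 6]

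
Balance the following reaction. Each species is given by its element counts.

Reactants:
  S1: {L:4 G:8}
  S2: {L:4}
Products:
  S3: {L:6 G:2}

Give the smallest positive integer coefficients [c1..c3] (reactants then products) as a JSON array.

Coefficients: [1, 5, 4]

L: 1·4+5·4 = 24 | 4·6 = 24
G: 1·8+5·0 = 8 | 4·2 = 8
gcd(1,5,4) = 1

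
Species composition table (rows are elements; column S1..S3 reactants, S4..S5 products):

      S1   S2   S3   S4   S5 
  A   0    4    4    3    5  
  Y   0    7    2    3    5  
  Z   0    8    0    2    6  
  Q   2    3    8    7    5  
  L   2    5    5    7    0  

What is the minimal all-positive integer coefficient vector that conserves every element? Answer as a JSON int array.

Coefficients: [5, 2, 3, 5, 1]

A: 5·0+2·4+3·4 = 20 | 5·3+1·5 = 20
Y: 5·0+2·7+3·2 = 20 | 5·3+1·5 = 20
Z: 5·0+2·8+3·0 = 16 | 5·2+1·6 = 16
Q: 5·2+2·3+3·8 = 40 | 5·7+1·5 = 40
L: 5·2+2·5+3·5 = 35 | 5·7+1·0 = 35
gcd(5,2,3,5,1) = 1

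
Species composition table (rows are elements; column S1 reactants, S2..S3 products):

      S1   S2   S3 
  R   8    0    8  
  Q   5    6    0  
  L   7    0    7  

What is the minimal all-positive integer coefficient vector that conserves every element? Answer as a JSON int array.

R: 6·8 = 48 | 5·0+6·8 = 48
Q: 6·5 = 30 | 5·6+6·0 = 30
L: 6·7 = 42 | 5·0+6·7 = 42
gcd(6,5,6) = 1

Coefficients: [6, 5, 6]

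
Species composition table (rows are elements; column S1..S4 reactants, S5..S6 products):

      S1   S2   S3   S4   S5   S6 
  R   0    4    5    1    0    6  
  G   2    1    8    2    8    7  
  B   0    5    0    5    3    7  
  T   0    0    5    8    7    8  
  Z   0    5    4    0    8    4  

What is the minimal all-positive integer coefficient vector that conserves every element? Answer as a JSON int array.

Coefficients: [6, 4, 3, 5, 1, 6]

R: 6·0+4·4+3·5+5·1 = 36 | 1·0+6·6 = 36
G: 6·2+4·1+3·8+5·2 = 50 | 1·8+6·7 = 50
B: 6·0+4·5+3·0+5·5 = 45 | 1·3+6·7 = 45
T: 6·0+4·0+3·5+5·8 = 55 | 1·7+6·8 = 55
Z: 6·0+4·5+3·4+5·0 = 32 | 1·8+6·4 = 32
gcd(6,4,3,5,1,6) = 1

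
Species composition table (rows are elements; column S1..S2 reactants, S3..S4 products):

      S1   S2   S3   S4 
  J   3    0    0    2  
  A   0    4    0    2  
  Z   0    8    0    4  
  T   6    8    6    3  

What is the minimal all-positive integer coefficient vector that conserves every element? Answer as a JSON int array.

Coefficients: [4, 3, 5, 6]

J: 4·3+3·0 = 12 | 5·0+6·2 = 12
A: 4·0+3·4 = 12 | 5·0+6·2 = 12
Z: 4·0+3·8 = 24 | 5·0+6·4 = 24
T: 4·6+3·8 = 48 | 5·6+6·3 = 48
gcd(4,3,5,6) = 1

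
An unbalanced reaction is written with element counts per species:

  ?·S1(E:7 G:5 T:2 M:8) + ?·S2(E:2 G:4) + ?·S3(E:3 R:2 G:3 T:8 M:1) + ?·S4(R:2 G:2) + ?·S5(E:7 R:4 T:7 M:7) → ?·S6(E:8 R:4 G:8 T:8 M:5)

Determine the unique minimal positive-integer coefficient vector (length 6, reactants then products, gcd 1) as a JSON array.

Coefficients: [1, 5, 3, 3, 2, 5]

E: 1·7+5·2+3·3+3·0+2·7 = 40 | 5·8 = 40
R: 1·0+5·0+3·2+3·2+2·4 = 20 | 5·4 = 20
G: 1·5+5·4+3·3+3·2+2·0 = 40 | 5·8 = 40
T: 1·2+5·0+3·8+3·0+2·7 = 40 | 5·8 = 40
M: 1·8+5·0+3·1+3·0+2·7 = 25 | 5·5 = 25
gcd(1,5,3,3,2,5) = 1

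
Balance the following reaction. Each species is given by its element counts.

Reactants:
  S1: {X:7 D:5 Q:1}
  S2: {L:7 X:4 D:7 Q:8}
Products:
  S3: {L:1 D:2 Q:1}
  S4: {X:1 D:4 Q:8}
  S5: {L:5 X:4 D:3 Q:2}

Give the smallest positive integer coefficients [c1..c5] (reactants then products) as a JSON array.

Coefficients: [1, 5, 5, 3, 6]

L: 1·0+5·7 = 35 | 5·1+3·0+6·5 = 35
X: 1·7+5·4 = 27 | 5·0+3·1+6·4 = 27
D: 1·5+5·7 = 40 | 5·2+3·4+6·3 = 40
Q: 1·1+5·8 = 41 | 5·1+3·8+6·2 = 41
gcd(1,5,5,3,6) = 1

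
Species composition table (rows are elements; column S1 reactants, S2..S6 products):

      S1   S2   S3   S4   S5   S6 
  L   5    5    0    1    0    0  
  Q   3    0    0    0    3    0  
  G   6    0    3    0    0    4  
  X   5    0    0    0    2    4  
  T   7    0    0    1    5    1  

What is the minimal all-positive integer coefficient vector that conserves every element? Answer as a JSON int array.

Coefficients: [4, 3, 4, 5, 4, 3]

L: 4·5 = 20 | 3·5+4·0+5·1+4·0+3·0 = 20
Q: 4·3 = 12 | 3·0+4·0+5·0+4·3+3·0 = 12
G: 4·6 = 24 | 3·0+4·3+5·0+4·0+3·4 = 24
X: 4·5 = 20 | 3·0+4·0+5·0+4·2+3·4 = 20
T: 4·7 = 28 | 3·0+4·0+5·1+4·5+3·1 = 28
gcd(4,3,4,5,4,3) = 1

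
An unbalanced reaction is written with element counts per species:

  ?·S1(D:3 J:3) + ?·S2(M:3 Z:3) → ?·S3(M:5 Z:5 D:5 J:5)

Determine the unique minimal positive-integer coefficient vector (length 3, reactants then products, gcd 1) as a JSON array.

Coefficients: [5, 5, 3]

M: 5·0+5·3 = 15 | 3·5 = 15
Z: 5·0+5·3 = 15 | 3·5 = 15
D: 5·3+5·0 = 15 | 3·5 = 15
J: 5·3+5·0 = 15 | 3·5 = 15
gcd(5,5,3) = 1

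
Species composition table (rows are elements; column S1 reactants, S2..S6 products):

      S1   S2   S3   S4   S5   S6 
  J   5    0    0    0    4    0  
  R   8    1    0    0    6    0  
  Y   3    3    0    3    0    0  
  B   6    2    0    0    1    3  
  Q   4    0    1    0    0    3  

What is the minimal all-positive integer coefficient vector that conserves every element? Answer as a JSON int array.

J: 4·5 = 20 | 2·0+1·0+2·0+5·4+5·0 = 20
R: 4·8 = 32 | 2·1+1·0+2·0+5·6+5·0 = 32
Y: 4·3 = 12 | 2·3+1·0+2·3+5·0+5·0 = 12
B: 4·6 = 24 | 2·2+1·0+2·0+5·1+5·3 = 24
Q: 4·4 = 16 | 2·0+1·1+2·0+5·0+5·3 = 16
gcd(4,2,1,2,5,5) = 1

Coefficients: [4, 2, 1, 2, 5, 5]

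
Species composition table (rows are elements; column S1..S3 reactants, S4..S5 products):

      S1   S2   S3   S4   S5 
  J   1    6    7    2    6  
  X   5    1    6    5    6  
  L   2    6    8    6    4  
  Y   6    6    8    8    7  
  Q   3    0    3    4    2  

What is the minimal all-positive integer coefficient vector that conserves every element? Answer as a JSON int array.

Coefficients: [5, 1, 3, 4, 4]

J: 5·1+1·6+3·7 = 32 | 4·2+4·6 = 32
X: 5·5+1·1+3·6 = 44 | 4·5+4·6 = 44
L: 5·2+1·6+3·8 = 40 | 4·6+4·4 = 40
Y: 5·6+1·6+3·8 = 60 | 4·8+4·7 = 60
Q: 5·3+1·0+3·3 = 24 | 4·4+4·2 = 24
gcd(5,1,3,4,4) = 1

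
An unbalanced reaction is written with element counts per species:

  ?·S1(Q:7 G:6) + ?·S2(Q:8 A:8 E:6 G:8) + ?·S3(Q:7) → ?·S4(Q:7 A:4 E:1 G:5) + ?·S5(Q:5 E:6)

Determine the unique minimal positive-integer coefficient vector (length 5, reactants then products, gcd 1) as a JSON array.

Coefficients: [1, 3, 3, 6, 2]

Q: 1·7+3·8+3·7 = 52 | 6·7+2·5 = 52
A: 1·0+3·8+3·0 = 24 | 6·4+2·0 = 24
E: 1·0+3·6+3·0 = 18 | 6·1+2·6 = 18
G: 1·6+3·8+3·0 = 30 | 6·5+2·0 = 30
gcd(1,3,3,6,2) = 1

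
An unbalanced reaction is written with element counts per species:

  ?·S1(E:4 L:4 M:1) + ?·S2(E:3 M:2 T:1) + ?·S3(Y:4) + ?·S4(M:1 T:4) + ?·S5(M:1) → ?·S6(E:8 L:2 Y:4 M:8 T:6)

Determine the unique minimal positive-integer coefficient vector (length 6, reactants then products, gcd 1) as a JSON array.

E: 1·4+4·3+2·0+2·0+5·0 = 16 | 2·8 = 16
L: 1·4+4·0+2·0+2·0+5·0 = 4 | 2·2 = 4
Y: 1·0+4·0+2·4+2·0+5·0 = 8 | 2·4 = 8
M: 1·1+4·2+2·0+2·1+5·1 = 16 | 2·8 = 16
T: 1·0+4·1+2·0+2·4+5·0 = 12 | 2·6 = 12
gcd(1,4,2,2,5,2) = 1

Coefficients: [1, 4, 2, 2, 5, 2]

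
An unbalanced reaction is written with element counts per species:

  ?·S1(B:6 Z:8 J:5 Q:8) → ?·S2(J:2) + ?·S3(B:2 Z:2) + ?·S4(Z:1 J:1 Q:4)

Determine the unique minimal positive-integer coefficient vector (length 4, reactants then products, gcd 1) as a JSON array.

Coefficients: [2, 3, 6, 4]

B: 2·6 = 12 | 3·0+6·2+4·0 = 12
Z: 2·8 = 16 | 3·0+6·2+4·1 = 16
J: 2·5 = 10 | 3·2+6·0+4·1 = 10
Q: 2·8 = 16 | 3·0+6·0+4·4 = 16
gcd(2,3,6,4) = 1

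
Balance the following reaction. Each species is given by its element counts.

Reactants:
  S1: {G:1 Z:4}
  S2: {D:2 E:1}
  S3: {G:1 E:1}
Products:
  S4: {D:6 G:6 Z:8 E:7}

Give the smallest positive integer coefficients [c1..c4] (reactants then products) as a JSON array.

D: 2·0+3·2+4·0 = 6 | 1·6 = 6
G: 2·1+3·0+4·1 = 6 | 1·6 = 6
Z: 2·4+3·0+4·0 = 8 | 1·8 = 8
E: 2·0+3·1+4·1 = 7 | 1·7 = 7
gcd(2,3,4,1) = 1

Coefficients: [2, 3, 4, 1]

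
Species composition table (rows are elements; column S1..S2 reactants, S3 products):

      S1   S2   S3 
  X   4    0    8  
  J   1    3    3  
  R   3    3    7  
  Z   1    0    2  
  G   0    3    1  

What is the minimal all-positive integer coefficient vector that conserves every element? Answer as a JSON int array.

X: 6·4+1·0 = 24 | 3·8 = 24
J: 6·1+1·3 = 9 | 3·3 = 9
R: 6·3+1·3 = 21 | 3·7 = 21
Z: 6·1+1·0 = 6 | 3·2 = 6
G: 6·0+1·3 = 3 | 3·1 = 3
gcd(6,1,3) = 1

Coefficients: [6, 1, 3]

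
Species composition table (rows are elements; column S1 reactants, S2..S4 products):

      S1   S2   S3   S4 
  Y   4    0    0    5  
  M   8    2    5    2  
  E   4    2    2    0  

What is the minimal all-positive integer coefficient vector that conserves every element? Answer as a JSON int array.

Y: 5·4 = 20 | 6·0+4·0+4·5 = 20
M: 5·8 = 40 | 6·2+4·5+4·2 = 40
E: 5·4 = 20 | 6·2+4·2+4·0 = 20
gcd(5,6,4,4) = 1

Coefficients: [5, 6, 4, 4]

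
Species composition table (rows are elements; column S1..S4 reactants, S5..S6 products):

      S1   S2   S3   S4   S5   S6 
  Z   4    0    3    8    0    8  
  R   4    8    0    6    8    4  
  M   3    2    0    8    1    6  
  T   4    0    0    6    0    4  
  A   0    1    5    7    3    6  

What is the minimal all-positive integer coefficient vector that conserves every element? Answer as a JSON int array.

Z: 1·4+5·0+4·3+2·8 = 32 | 5·0+4·8 = 32
R: 1·4+5·8+4·0+2·6 = 56 | 5·8+4·4 = 56
M: 1·3+5·2+4·0+2·8 = 29 | 5·1+4·6 = 29
T: 1·4+5·0+4·0+2·6 = 16 | 5·0+4·4 = 16
A: 1·0+5·1+4·5+2·7 = 39 | 5·3+4·6 = 39
gcd(1,5,4,2,5,4) = 1

Coefficients: [1, 5, 4, 2, 5, 4]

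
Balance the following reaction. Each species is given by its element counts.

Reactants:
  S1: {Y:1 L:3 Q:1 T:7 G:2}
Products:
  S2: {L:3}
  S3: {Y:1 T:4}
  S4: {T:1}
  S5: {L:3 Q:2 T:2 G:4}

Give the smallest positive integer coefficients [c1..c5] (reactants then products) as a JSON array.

Coefficients: [2, 1, 2, 4, 1]

Y: 2·1 = 2 | 1·0+2·1+4·0+1·0 = 2
L: 2·3 = 6 | 1·3+2·0+4·0+1·3 = 6
Q: 2·1 = 2 | 1·0+2·0+4·0+1·2 = 2
T: 2·7 = 14 | 1·0+2·4+4·1+1·2 = 14
G: 2·2 = 4 | 1·0+2·0+4·0+1·4 = 4
gcd(2,1,2,4,1) = 1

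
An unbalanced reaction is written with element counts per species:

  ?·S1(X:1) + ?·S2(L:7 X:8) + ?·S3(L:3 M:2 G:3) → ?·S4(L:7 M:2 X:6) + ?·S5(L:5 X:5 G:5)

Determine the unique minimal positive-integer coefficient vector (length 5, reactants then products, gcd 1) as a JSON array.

L: 5·0+5·7+5·3 = 50 | 5·7+3·5 = 50
M: 5·0+5·0+5·2 = 10 | 5·2+3·0 = 10
X: 5·1+5·8+5·0 = 45 | 5·6+3·5 = 45
G: 5·0+5·0+5·3 = 15 | 5·0+3·5 = 15
gcd(5,5,5,5,3) = 1

Coefficients: [5, 5, 5, 5, 3]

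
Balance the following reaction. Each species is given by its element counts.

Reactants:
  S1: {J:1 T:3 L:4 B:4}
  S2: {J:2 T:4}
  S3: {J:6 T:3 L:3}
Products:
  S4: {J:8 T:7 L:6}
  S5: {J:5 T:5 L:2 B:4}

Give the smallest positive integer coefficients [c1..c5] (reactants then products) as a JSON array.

J: 3·1+4·2+6·6 = 47 | 4·8+3·5 = 47
T: 3·3+4·4+6·3 = 43 | 4·7+3·5 = 43
L: 3·4+4·0+6·3 = 30 | 4·6+3·2 = 30
B: 3·4+4·0+6·0 = 12 | 4·0+3·4 = 12
gcd(3,4,6,4,3) = 1

Coefficients: [3, 4, 6, 4, 3]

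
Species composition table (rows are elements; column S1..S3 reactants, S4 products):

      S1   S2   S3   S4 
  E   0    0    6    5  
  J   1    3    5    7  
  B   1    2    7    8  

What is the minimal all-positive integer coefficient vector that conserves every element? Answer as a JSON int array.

Coefficients: [5, 4, 5, 6]

E: 5·0+4·0+5·6 = 30 | 6·5 = 30
J: 5·1+4·3+5·5 = 42 | 6·7 = 42
B: 5·1+4·2+5·7 = 48 | 6·8 = 48
gcd(5,4,5,6) = 1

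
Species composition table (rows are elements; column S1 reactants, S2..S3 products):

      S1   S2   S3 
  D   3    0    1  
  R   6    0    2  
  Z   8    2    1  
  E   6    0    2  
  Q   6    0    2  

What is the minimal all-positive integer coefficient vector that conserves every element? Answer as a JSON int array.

Coefficients: [2, 5, 6]

D: 2·3 = 6 | 5·0+6·1 = 6
R: 2·6 = 12 | 5·0+6·2 = 12
Z: 2·8 = 16 | 5·2+6·1 = 16
E: 2·6 = 12 | 5·0+6·2 = 12
Q: 2·6 = 12 | 5·0+6·2 = 12
gcd(2,5,6) = 1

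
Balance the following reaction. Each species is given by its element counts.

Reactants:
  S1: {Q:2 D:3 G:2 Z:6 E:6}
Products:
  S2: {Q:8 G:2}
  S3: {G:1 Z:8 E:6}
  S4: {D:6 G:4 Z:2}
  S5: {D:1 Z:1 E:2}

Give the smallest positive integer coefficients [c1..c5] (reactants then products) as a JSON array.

Coefficients: [4, 1, 2, 1, 6]

Q: 4·2 = 8 | 1·8+2·0+1·0+6·0 = 8
D: 4·3 = 12 | 1·0+2·0+1·6+6·1 = 12
G: 4·2 = 8 | 1·2+2·1+1·4+6·0 = 8
Z: 4·6 = 24 | 1·0+2·8+1·2+6·1 = 24
E: 4·6 = 24 | 1·0+2·6+1·0+6·2 = 24
gcd(4,1,2,1,6) = 1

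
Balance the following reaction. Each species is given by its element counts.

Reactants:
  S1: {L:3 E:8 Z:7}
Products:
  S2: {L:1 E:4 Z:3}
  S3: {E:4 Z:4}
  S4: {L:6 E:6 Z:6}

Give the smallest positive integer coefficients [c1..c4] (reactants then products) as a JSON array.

Coefficients: [6, 6, 3, 2]

L: 6·3 = 18 | 6·1+3·0+2·6 = 18
E: 6·8 = 48 | 6·4+3·4+2·6 = 48
Z: 6·7 = 42 | 6·3+3·4+2·6 = 42
gcd(6,6,3,2) = 1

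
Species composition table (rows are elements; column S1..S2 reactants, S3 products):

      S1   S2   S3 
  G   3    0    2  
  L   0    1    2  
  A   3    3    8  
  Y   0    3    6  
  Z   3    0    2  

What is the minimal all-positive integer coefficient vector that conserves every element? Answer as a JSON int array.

Coefficients: [2, 6, 3]

G: 2·3+6·0 = 6 | 3·2 = 6
L: 2·0+6·1 = 6 | 3·2 = 6
A: 2·3+6·3 = 24 | 3·8 = 24
Y: 2·0+6·3 = 18 | 3·6 = 18
Z: 2·3+6·0 = 6 | 3·2 = 6
gcd(2,6,3) = 1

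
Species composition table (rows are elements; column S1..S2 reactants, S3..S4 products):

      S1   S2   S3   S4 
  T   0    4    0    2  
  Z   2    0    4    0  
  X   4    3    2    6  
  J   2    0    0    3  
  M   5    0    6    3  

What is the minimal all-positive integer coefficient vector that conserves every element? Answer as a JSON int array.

T: 6·0+2·4 = 8 | 3·0+4·2 = 8
Z: 6·2+2·0 = 12 | 3·4+4·0 = 12
X: 6·4+2·3 = 30 | 3·2+4·6 = 30
J: 6·2+2·0 = 12 | 3·0+4·3 = 12
M: 6·5+2·0 = 30 | 3·6+4·3 = 30
gcd(6,2,3,4) = 1

Coefficients: [6, 2, 3, 4]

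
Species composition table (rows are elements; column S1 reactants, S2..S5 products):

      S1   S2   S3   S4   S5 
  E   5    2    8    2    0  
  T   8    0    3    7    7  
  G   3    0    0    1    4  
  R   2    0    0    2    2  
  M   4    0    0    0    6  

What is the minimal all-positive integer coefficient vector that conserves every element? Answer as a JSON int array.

E: 6·5 = 30 | 5·2+2·8+2·2+4·0 = 30
T: 6·8 = 48 | 5·0+2·3+2·7+4·7 = 48
G: 6·3 = 18 | 5·0+2·0+2·1+4·4 = 18
R: 6·2 = 12 | 5·0+2·0+2·2+4·2 = 12
M: 6·4 = 24 | 5·0+2·0+2·0+4·6 = 24
gcd(6,5,2,2,4) = 1

Coefficients: [6, 5, 2, 2, 4]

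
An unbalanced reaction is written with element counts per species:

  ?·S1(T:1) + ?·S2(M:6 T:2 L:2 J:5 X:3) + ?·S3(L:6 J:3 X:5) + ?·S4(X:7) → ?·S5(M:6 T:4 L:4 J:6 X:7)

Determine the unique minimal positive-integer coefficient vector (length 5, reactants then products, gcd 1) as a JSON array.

Coefficients: [6, 3, 1, 1, 3]

M: 6·0+3·6+1·0+1·0 = 18 | 3·6 = 18
T: 6·1+3·2+1·0+1·0 = 12 | 3·4 = 12
L: 6·0+3·2+1·6+1·0 = 12 | 3·4 = 12
J: 6·0+3·5+1·3+1·0 = 18 | 3·6 = 18
X: 6·0+3·3+1·5+1·7 = 21 | 3·7 = 21
gcd(6,3,1,1,3) = 1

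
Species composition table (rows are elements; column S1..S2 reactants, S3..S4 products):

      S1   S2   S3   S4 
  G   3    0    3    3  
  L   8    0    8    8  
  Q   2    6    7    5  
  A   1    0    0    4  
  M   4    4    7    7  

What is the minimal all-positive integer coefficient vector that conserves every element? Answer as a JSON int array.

Coefficients: [4, 3, 3, 1]

G: 4·3+3·0 = 12 | 3·3+1·3 = 12
L: 4·8+3·0 = 32 | 3·8+1·8 = 32
Q: 4·2+3·6 = 26 | 3·7+1·5 = 26
A: 4·1+3·0 = 4 | 3·0+1·4 = 4
M: 4·4+3·4 = 28 | 3·7+1·7 = 28
gcd(4,3,3,1) = 1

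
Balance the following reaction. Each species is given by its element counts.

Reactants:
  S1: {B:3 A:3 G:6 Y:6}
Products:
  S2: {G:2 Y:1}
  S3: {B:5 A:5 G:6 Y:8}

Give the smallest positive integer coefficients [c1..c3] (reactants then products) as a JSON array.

Coefficients: [5, 6, 3]

B: 5·3 = 15 | 6·0+3·5 = 15
A: 5·3 = 15 | 6·0+3·5 = 15
G: 5·6 = 30 | 6·2+3·6 = 30
Y: 5·6 = 30 | 6·1+3·8 = 30
gcd(5,6,3) = 1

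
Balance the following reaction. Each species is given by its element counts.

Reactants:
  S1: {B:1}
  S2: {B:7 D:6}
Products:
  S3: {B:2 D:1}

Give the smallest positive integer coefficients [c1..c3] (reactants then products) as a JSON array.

B: 5·1+1·7 = 12 | 6·2 = 12
D: 5·0+1·6 = 6 | 6·1 = 6
gcd(5,1,6) = 1

Coefficients: [5, 1, 6]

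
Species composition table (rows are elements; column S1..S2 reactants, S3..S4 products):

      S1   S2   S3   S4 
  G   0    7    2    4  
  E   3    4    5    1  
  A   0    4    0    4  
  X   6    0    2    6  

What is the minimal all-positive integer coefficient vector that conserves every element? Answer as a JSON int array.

Coefficients: [3, 2, 3, 2]

G: 3·0+2·7 = 14 | 3·2+2·4 = 14
E: 3·3+2·4 = 17 | 3·5+2·1 = 17
A: 3·0+2·4 = 8 | 3·0+2·4 = 8
X: 3·6+2·0 = 18 | 3·2+2·6 = 18
gcd(3,2,3,2) = 1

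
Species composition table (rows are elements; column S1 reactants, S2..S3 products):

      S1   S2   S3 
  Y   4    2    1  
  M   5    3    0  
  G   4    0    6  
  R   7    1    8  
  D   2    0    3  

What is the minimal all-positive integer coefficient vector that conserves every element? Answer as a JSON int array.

Y: 3·4 = 12 | 5·2+2·1 = 12
M: 3·5 = 15 | 5·3+2·0 = 15
G: 3·4 = 12 | 5·0+2·6 = 12
R: 3·7 = 21 | 5·1+2·8 = 21
D: 3·2 = 6 | 5·0+2·3 = 6
gcd(3,5,2) = 1

Coefficients: [3, 5, 2]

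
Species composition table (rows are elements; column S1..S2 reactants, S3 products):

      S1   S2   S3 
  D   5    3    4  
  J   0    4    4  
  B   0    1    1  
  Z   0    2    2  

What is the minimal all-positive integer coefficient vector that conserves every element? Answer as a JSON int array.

Coefficients: [1, 5, 5]

D: 1·5+5·3 = 20 | 5·4 = 20
J: 1·0+5·4 = 20 | 5·4 = 20
B: 1·0+5·1 = 5 | 5·1 = 5
Z: 1·0+5·2 = 10 | 5·2 = 10
gcd(1,5,5) = 1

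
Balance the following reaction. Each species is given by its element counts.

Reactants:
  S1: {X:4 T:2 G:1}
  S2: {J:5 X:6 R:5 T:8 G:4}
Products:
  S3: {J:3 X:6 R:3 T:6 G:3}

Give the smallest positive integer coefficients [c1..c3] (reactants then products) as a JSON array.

J: 3·0+3·5 = 15 | 5·3 = 15
X: 3·4+3·6 = 30 | 5·6 = 30
R: 3·0+3·5 = 15 | 5·3 = 15
T: 3·2+3·8 = 30 | 5·6 = 30
G: 3·1+3·4 = 15 | 5·3 = 15
gcd(3,3,5) = 1

Coefficients: [3, 3, 5]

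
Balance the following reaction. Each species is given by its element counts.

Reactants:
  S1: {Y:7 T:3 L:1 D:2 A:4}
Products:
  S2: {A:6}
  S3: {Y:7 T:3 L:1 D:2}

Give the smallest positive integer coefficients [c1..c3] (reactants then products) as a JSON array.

Coefficients: [3, 2, 3]

Y: 3·7 = 21 | 2·0+3·7 = 21
T: 3·3 = 9 | 2·0+3·3 = 9
L: 3·1 = 3 | 2·0+3·1 = 3
D: 3·2 = 6 | 2·0+3·2 = 6
A: 3·4 = 12 | 2·6+3·0 = 12
gcd(3,2,3) = 1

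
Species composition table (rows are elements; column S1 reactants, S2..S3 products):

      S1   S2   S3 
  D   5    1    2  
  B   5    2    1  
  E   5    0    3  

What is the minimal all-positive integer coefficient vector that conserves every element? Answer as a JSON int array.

D: 3·5 = 15 | 5·1+5·2 = 15
B: 3·5 = 15 | 5·2+5·1 = 15
E: 3·5 = 15 | 5·0+5·3 = 15
gcd(3,5,5) = 1

Coefficients: [3, 5, 5]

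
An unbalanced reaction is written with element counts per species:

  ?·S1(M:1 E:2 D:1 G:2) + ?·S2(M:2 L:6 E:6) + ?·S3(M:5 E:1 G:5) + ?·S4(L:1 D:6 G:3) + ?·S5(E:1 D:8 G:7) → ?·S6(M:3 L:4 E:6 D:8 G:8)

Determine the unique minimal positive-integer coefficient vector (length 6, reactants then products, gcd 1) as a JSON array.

M: 4·1+3·2+1·5+2·0+3·0 = 15 | 5·3 = 15
L: 4·0+3·6+1·0+2·1+3·0 = 20 | 5·4 = 20
E: 4·2+3·6+1·1+2·0+3·1 = 30 | 5·6 = 30
D: 4·1+3·0+1·0+2·6+3·8 = 40 | 5·8 = 40
G: 4·2+3·0+1·5+2·3+3·7 = 40 | 5·8 = 40
gcd(4,3,1,2,3,5) = 1

Coefficients: [4, 3, 1, 2, 3, 5]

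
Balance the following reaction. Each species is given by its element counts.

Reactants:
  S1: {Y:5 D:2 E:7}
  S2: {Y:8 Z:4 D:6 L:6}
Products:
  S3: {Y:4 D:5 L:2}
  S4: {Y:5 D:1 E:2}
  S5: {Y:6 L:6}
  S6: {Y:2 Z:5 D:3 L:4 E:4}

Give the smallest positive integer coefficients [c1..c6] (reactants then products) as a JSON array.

Coefficients: [4, 5, 4, 6, 1, 4]

Y: 4·5+5·8 = 60 | 4·4+6·5+1·6+4·2 = 60
Z: 4·0+5·4 = 20 | 4·0+6·0+1·0+4·5 = 20
D: 4·2+5·6 = 38 | 4·5+6·1+1·0+4·3 = 38
L: 4·0+5·6 = 30 | 4·2+6·0+1·6+4·4 = 30
E: 4·7+5·0 = 28 | 4·0+6·2+1·0+4·4 = 28
gcd(4,5,4,6,1,4) = 1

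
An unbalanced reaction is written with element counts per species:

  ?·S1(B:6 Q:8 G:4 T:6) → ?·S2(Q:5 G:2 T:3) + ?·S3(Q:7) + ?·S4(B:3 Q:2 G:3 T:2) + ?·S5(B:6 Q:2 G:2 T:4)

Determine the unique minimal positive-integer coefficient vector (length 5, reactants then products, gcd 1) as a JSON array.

Coefficients: [6, 4, 2, 2, 5]

B: 6·6 = 36 | 4·0+2·0+2·3+5·6 = 36
Q: 6·8 = 48 | 4·5+2·7+2·2+5·2 = 48
G: 6·4 = 24 | 4·2+2·0+2·3+5·2 = 24
T: 6·6 = 36 | 4·3+2·0+2·2+5·4 = 36
gcd(6,4,2,2,5) = 1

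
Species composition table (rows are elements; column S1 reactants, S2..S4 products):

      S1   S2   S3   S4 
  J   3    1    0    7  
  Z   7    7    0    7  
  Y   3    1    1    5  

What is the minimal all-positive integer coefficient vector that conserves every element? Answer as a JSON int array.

J: 3·3 = 9 | 2·1+2·0+1·7 = 9
Z: 3·7 = 21 | 2·7+2·0+1·7 = 21
Y: 3·3 = 9 | 2·1+2·1+1·5 = 9
gcd(3,2,2,1) = 1

Coefficients: [3, 2, 2, 1]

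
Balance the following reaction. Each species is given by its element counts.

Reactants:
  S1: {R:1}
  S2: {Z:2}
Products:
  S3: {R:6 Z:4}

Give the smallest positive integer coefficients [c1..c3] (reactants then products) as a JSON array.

R: 6·1+2·0 = 6 | 1·6 = 6
Z: 6·0+2·2 = 4 | 1·4 = 4
gcd(6,2,1) = 1

Coefficients: [6, 2, 1]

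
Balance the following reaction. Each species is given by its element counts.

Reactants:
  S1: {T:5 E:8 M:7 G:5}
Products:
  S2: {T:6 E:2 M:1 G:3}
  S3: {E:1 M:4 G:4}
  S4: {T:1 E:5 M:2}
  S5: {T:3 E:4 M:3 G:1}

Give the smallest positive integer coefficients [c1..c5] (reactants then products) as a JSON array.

T: 5·5 = 25 | 2·6+4·0+4·1+3·3 = 25
E: 5·8 = 40 | 2·2+4·1+4·5+3·4 = 40
M: 5·7 = 35 | 2·1+4·4+4·2+3·3 = 35
G: 5·5 = 25 | 2·3+4·4+4·0+3·1 = 25
gcd(5,2,4,4,3) = 1

Coefficients: [5, 2, 4, 4, 3]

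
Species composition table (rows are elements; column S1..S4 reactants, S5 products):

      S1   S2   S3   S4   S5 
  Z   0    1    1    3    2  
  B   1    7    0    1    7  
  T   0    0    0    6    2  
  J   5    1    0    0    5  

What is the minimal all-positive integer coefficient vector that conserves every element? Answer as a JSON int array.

Coefficients: [5, 5, 1, 2, 6]

Z: 5·0+5·1+1·1+2·3 = 12 | 6·2 = 12
B: 5·1+5·7+1·0+2·1 = 42 | 6·7 = 42
T: 5·0+5·0+1·0+2·6 = 12 | 6·2 = 12
J: 5·5+5·1+1·0+2·0 = 30 | 6·5 = 30
gcd(5,5,1,2,6) = 1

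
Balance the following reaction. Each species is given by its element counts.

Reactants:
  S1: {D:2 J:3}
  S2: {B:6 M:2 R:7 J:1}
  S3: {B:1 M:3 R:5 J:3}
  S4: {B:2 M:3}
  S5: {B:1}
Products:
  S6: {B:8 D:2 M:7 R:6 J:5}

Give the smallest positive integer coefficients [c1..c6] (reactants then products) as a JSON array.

Coefficients: [2, 1, 1, 3, 3, 2]

B: 2·0+1·6+1·1+3·2+3·1 = 16 | 2·8 = 16
D: 2·2+1·0+1·0+3·0+3·0 = 4 | 2·2 = 4
M: 2·0+1·2+1·3+3·3+3·0 = 14 | 2·7 = 14
R: 2·0+1·7+1·5+3·0+3·0 = 12 | 2·6 = 12
J: 2·3+1·1+1·3+3·0+3·0 = 10 | 2·5 = 10
gcd(2,1,1,3,3,2) = 1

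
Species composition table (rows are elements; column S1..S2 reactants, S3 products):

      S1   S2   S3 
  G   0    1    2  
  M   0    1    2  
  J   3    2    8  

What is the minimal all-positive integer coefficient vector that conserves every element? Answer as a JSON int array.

Coefficients: [4, 6, 3]

G: 4·0+6·1 = 6 | 3·2 = 6
M: 4·0+6·1 = 6 | 3·2 = 6
J: 4·3+6·2 = 24 | 3·8 = 24
gcd(4,6,3) = 1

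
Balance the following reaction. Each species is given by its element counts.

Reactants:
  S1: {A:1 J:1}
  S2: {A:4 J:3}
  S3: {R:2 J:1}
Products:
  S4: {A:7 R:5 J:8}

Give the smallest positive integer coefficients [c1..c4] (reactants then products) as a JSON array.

A: 2·1+3·4+5·0 = 14 | 2·7 = 14
R: 2·0+3·0+5·2 = 10 | 2·5 = 10
J: 2·1+3·3+5·1 = 16 | 2·8 = 16
gcd(2,3,5,2) = 1

Coefficients: [2, 3, 5, 2]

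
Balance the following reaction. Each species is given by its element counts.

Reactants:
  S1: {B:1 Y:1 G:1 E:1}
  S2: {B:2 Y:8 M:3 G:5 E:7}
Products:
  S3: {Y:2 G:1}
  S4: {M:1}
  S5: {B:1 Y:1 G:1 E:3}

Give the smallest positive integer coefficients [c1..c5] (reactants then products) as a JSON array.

Coefficients: [1, 2, 6, 6, 5]

B: 1·1+2·2 = 5 | 6·0+6·0+5·1 = 5
Y: 1·1+2·8 = 17 | 6·2+6·0+5·1 = 17
M: 1·0+2·3 = 6 | 6·0+6·1+5·0 = 6
G: 1·1+2·5 = 11 | 6·1+6·0+5·1 = 11
E: 1·1+2·7 = 15 | 6·0+6·0+5·3 = 15
gcd(1,2,6,6,5) = 1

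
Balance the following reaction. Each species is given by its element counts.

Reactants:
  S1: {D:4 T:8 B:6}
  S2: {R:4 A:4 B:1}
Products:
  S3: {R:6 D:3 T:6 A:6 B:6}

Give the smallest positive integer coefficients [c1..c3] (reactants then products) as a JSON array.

Coefficients: [3, 6, 4]

R: 3·0+6·4 = 24 | 4·6 = 24
D: 3·4+6·0 = 12 | 4·3 = 12
T: 3·8+6·0 = 24 | 4·6 = 24
A: 3·0+6·4 = 24 | 4·6 = 24
B: 3·6+6·1 = 24 | 4·6 = 24
gcd(3,6,4) = 1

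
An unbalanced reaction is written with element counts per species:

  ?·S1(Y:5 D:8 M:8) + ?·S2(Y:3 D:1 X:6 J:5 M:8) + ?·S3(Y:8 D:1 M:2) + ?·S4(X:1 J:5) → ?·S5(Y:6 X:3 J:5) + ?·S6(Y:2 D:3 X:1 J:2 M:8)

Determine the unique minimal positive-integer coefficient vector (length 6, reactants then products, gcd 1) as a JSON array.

Y: 1·5+3·3+4·8+5·0 = 46 | 6·6+5·2 = 46
D: 1·8+3·1+4·1+5·0 = 15 | 6·0+5·3 = 15
X: 1·0+3·6+4·0+5·1 = 23 | 6·3+5·1 = 23
J: 1·0+3·5+4·0+5·5 = 40 | 6·5+5·2 = 40
M: 1·8+3·8+4·2+5·0 = 40 | 6·0+5·8 = 40
gcd(1,3,4,5,6,5) = 1

Coefficients: [1, 3, 4, 5, 6, 5]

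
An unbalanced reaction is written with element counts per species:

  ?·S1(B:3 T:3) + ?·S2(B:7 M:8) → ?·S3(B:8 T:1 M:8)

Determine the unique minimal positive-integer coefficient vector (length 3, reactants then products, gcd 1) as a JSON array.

Coefficients: [1, 3, 3]

B: 1·3+3·7 = 24 | 3·8 = 24
T: 1·3+3·0 = 3 | 3·1 = 3
M: 1·0+3·8 = 24 | 3·8 = 24
gcd(1,3,3) = 1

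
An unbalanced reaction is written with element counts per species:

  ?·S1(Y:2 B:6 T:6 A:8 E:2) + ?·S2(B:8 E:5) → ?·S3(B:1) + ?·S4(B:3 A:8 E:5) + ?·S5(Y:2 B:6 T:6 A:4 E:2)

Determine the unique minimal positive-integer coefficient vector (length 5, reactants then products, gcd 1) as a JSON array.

Y: 2·2+1·0 = 4 | 5·0+1·0+2·2 = 4
B: 2·6+1·8 = 20 | 5·1+1·3+2·6 = 20
T: 2·6+1·0 = 12 | 5·0+1·0+2·6 = 12
A: 2·8+1·0 = 16 | 5·0+1·8+2·4 = 16
E: 2·2+1·5 = 9 | 5·0+1·5+2·2 = 9
gcd(2,1,5,1,2) = 1

Coefficients: [2, 1, 5, 1, 2]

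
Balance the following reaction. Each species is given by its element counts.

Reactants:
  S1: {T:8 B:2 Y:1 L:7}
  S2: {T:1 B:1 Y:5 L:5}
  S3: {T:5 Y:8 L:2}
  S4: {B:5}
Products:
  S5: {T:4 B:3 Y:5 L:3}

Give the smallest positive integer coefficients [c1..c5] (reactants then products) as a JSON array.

Coefficients: [1, 1, 3, 3, 6]

T: 1·8+1·1+3·5+3·0 = 24 | 6·4 = 24
B: 1·2+1·1+3·0+3·5 = 18 | 6·3 = 18
Y: 1·1+1·5+3·8+3·0 = 30 | 6·5 = 30
L: 1·7+1·5+3·2+3·0 = 18 | 6·3 = 18
gcd(1,1,3,3,6) = 1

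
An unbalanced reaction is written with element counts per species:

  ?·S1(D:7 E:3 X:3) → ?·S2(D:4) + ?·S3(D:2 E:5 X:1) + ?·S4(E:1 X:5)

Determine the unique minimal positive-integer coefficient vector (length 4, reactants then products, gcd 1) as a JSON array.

Coefficients: [2, 3, 1, 1]

D: 2·7 = 14 | 3·4+1·2+1·0 = 14
E: 2·3 = 6 | 3·0+1·5+1·1 = 6
X: 2·3 = 6 | 3·0+1·1+1·5 = 6
gcd(2,3,1,1) = 1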